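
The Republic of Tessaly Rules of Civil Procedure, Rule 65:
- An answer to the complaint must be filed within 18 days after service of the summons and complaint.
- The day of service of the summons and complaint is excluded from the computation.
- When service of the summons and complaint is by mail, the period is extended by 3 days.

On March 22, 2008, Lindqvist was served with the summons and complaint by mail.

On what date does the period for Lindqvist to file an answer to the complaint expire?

18 days after March 22, 2008 is April 9, 2008.
Service was by mail, adding 3 days: April 9, 2008 + 3 days = April 12, 2008.

April 12, 2008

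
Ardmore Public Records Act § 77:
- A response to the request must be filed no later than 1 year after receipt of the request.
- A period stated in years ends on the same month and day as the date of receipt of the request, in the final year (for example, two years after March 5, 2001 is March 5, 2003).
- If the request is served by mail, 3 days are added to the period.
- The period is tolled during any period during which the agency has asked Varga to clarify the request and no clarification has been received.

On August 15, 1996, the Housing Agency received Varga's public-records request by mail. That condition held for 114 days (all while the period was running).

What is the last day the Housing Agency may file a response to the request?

December 10, 1997

1 year after August 15, 1996 is August 15, 1997.
Service was by mail, adding 3 days: August 15, 1997 + 3 days = August 18, 1997.
Tolling adds 114 days: August 18, 1997 + 114 days = December 10, 1997.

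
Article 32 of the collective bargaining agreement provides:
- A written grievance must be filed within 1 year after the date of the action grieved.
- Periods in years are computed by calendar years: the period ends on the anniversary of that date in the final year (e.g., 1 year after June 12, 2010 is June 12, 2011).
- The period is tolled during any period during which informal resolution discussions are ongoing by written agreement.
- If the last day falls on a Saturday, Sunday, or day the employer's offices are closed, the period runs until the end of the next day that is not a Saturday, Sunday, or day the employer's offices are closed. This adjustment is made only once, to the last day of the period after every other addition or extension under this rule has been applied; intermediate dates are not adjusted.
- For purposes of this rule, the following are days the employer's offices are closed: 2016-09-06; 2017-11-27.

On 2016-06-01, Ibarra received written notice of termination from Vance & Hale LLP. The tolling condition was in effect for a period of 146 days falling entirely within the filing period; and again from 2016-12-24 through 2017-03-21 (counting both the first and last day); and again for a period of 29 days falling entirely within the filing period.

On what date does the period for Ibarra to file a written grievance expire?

February 19, 2018

1 year after 2016-06-01 is June 1, 2017.
Tolling adds 146 days: June 1, 2017 + 146 days = October 25, 2017.
From December 24, 2016 through March 21, 2017 inclusive is 88 days; tolling adds 88 days: October 25, 2017 + 88 days = January 21, 2018.
Tolling adds 29 days: January 21, 2018 + 29 days = February 19, 2018.
February 19, 2018 is a Monday and not a day the employer's offices are closed, so no extension applies.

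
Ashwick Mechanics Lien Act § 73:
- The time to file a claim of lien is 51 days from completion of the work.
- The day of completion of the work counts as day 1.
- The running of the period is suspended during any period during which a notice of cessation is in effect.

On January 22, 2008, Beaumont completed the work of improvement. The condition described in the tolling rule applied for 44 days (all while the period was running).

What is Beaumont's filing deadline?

April 25, 2008

Counting January 22, 2008 as day 1, day 51 is March 12, 2008.
Tolling adds 44 days: March 12, 2008 + 44 days = April 25, 2008.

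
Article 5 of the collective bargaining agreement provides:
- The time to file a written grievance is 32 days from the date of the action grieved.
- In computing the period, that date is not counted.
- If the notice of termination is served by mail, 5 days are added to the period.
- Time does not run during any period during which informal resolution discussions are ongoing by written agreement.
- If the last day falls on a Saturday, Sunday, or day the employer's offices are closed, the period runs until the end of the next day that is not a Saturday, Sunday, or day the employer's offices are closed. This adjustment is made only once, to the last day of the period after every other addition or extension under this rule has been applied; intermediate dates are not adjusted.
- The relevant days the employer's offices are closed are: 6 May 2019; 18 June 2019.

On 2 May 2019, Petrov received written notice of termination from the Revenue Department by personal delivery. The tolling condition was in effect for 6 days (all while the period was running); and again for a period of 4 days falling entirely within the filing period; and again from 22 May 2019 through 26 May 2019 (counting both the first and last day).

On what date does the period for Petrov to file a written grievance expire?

32 days after 2 May 2019 is June 3, 2019.
Service was not by mail, so no mail extension applies.
Tolling adds 6 days: June 3, 2019 + 6 days = June 9, 2019.
Tolling adds 4 days: June 9, 2019 + 4 days = June 13, 2019.
From May 22, 2019 through May 26, 2019 inclusive is 5 days; tolling adds 5 days: June 13, 2019 + 5 days = June 18, 2019.
June 18, 2019 is a listed holiday. The next qualifying day is June 19, 2019.

June 19, 2019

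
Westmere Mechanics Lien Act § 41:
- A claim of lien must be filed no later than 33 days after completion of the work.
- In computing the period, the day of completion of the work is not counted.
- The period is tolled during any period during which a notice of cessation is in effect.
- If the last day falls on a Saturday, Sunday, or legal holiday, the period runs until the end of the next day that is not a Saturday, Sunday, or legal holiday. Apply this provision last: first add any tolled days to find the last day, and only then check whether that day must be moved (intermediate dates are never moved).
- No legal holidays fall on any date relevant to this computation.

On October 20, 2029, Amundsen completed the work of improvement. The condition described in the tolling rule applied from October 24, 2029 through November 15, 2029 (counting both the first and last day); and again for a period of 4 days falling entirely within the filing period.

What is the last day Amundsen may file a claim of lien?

33 days after October 20, 2029 is November 22, 2029.
From October 24, 2029 through November 15, 2029 inclusive is 23 days; tolling adds 23 days: November 22, 2029 + 23 days = December 15, 2029.
Tolling adds 4 days: December 15, 2029 + 4 days = December 19, 2029.
December 19, 2029 is a Wednesday and not a legal holiday, so no extension applies.

December 19, 2029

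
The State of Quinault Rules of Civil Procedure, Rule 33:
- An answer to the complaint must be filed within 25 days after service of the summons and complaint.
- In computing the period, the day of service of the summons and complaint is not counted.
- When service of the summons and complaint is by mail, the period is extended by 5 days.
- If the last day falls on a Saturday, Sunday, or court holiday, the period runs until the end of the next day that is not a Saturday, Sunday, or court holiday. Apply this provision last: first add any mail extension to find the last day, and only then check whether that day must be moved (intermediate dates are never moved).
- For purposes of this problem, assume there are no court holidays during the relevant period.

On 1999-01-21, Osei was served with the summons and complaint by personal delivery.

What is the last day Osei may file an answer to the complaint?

February 15, 1999

25 days after 1999-01-21 is February 15, 1999.
Service was not by mail, so no mail extension applies.
February 15, 1999 is a Monday and not a court holiday, so no extension applies.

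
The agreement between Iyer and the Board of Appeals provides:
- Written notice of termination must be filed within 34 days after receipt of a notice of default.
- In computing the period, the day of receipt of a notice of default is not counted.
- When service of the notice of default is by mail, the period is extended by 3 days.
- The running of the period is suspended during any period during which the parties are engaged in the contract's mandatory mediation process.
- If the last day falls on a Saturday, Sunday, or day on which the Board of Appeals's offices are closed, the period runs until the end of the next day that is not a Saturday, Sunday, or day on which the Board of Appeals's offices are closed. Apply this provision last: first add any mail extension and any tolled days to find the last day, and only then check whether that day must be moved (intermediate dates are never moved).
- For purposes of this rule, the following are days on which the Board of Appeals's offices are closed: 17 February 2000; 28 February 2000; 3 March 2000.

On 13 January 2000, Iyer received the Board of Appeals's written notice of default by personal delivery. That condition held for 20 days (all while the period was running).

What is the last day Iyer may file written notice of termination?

34 days after 13 January 2000 is February 16, 2000.
Service was not by mail, so no mail extension applies.
Tolling adds 20 days: February 16, 2000 + 20 days = March 7, 2000.
March 7, 2000 is a Tuesday and not a day on which the Board of Appeals's offices are closed, so no extension applies.

March 7, 2000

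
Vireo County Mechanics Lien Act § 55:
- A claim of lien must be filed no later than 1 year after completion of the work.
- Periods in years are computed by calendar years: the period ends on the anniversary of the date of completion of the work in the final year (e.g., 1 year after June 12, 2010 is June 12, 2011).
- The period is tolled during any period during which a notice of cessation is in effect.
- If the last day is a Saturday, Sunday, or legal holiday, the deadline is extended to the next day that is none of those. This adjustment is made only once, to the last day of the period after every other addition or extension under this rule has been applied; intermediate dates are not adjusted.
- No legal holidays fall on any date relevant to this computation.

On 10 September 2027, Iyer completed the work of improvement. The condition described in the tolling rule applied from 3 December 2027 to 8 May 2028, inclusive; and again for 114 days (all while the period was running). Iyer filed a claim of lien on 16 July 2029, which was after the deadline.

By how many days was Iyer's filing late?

1 year after 10 September 2027 is September 10, 2028.
From December 3, 2027 through May 8, 2028 inclusive is 158 days; tolling adds 158 days: September 10, 2028 + 158 days = February 15, 2029.
Tolling adds 114 days: February 15, 2029 + 114 days = June 9, 2029.
June 9, 2029 is Saturday; June 10, 2029 is Sunday. The next qualifying day is June 11, 2029.
The deadline is June 11, 2029; from June 11, 2029 to July 16, 2029 is 35 days.

35 days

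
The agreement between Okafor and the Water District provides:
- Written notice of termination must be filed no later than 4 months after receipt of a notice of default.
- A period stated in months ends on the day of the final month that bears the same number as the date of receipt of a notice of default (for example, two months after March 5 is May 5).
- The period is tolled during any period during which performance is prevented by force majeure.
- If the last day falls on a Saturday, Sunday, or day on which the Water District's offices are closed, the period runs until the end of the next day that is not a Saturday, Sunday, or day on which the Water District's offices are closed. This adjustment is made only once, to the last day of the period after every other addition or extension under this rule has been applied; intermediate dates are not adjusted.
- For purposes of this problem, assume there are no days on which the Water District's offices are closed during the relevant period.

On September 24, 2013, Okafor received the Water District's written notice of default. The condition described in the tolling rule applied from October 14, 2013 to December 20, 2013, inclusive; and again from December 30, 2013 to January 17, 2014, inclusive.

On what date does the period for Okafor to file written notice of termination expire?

April 21, 2014

4 months after September 24, 2013 is January 24, 2014.
From October 14, 2013 through December 20, 2013 inclusive is 68 days; tolling adds 68 days: January 24, 2014 + 68 days = April 2, 2014.
From December 30, 2013 through January 17, 2014 inclusive is 19 days; tolling adds 19 days: April 2, 2014 + 19 days = April 21, 2014.
April 21, 2014 is a Monday and not a day on which the Water District's offices are closed, so no extension applies.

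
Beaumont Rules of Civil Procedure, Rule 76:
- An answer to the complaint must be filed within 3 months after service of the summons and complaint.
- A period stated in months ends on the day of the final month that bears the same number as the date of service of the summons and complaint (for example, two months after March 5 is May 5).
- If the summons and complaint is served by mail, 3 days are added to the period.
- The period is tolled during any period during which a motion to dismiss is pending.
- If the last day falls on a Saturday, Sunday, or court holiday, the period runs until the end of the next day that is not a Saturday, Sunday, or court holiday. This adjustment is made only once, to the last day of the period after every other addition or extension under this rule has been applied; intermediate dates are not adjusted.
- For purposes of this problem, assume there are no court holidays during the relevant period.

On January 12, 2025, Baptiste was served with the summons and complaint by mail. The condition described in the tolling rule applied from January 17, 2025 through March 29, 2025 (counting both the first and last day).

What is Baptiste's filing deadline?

June 26, 2025

3 months after January 12, 2025 is April 12, 2025.
Service was by mail, adding 3 days: April 12, 2025 + 3 days = April 15, 2025.
From January 17, 2025 through March 29, 2025 inclusive is 72 days; tolling adds 72 days: April 15, 2025 + 72 days = June 26, 2025.
June 26, 2025 is a Thursday and not a court holiday, so no extension applies.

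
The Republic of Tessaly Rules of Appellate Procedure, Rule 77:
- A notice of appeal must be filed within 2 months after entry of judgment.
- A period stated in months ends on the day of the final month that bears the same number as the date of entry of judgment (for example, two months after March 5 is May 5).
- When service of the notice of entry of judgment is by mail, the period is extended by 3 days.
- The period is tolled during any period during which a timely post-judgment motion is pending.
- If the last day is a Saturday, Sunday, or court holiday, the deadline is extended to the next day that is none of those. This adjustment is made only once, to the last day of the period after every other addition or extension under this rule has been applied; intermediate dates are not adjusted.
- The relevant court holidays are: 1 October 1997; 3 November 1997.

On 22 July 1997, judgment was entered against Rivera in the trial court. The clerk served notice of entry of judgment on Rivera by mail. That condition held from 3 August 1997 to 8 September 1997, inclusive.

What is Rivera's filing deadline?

November 4, 1997

2 months after 22 July 1997 is September 22, 1997.
Service was by mail, adding 3 days: September 22, 1997 + 3 days = September 25, 1997.
From August 3, 1997 through September 8, 1997 inclusive is 37 days; tolling adds 37 days: September 25, 1997 + 37 days = November 1, 1997.
November 1, 1997 is Saturday; November 2, 1997 is Sunday; November 3, 1997 is a listed holiday. The next qualifying day is November 4, 1997.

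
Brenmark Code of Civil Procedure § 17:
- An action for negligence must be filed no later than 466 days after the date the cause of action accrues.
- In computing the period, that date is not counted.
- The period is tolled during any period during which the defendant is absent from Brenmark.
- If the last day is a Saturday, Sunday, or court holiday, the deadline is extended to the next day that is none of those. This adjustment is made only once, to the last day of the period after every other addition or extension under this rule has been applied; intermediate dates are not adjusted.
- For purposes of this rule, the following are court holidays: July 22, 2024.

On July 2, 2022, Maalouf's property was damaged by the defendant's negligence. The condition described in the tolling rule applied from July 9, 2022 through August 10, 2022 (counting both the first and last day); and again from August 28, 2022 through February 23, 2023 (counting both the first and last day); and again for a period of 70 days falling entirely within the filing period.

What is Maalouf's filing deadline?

466 days after July 2, 2022 is October 11, 2023.
From July 9, 2022 through August 10, 2022 inclusive is 33 days; tolling adds 33 days: October 11, 2023 + 33 days = November 13, 2023.
From August 28, 2022 through February 23, 2023 inclusive is 180 days; tolling adds 180 days: November 13, 2023 + 180 days = May 11, 2024.
Tolling adds 70 days: May 11, 2024 + 70 days = July 20, 2024.
July 20, 2024 is Saturday; July 21, 2024 is Sunday; July 22, 2024 is a listed holiday. The next qualifying day is July 23, 2024.

July 23, 2024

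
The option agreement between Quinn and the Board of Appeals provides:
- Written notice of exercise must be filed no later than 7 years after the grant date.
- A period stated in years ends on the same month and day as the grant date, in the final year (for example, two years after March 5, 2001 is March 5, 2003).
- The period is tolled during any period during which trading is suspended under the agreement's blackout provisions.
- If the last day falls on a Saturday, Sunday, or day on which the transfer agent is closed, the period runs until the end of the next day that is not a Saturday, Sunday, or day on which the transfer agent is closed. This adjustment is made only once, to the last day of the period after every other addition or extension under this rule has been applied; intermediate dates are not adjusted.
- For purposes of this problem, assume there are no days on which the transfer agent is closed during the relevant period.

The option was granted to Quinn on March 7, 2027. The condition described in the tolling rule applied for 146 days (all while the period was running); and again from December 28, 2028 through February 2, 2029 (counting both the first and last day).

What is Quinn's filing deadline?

September 6, 2034

7 years after March 7, 2027 is March 7, 2034.
Tolling adds 146 days: March 7, 2034 + 146 days = July 31, 2034.
From December 28, 2028 through February 2, 2029 inclusive is 37 days; tolling adds 37 days: July 31, 2034 + 37 days = September 6, 2034.
September 6, 2034 is a Wednesday and not a day on which the transfer agent is closed, so no extension applies.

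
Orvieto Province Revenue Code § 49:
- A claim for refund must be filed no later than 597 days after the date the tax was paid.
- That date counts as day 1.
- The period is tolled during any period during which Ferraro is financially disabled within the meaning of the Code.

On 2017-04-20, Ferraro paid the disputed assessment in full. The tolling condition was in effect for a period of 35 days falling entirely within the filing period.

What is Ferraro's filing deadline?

January 11, 2019

Counting 2017-04-20 as day 1, day 597 is December 7, 2018.
Tolling adds 35 days: December 7, 2018 + 35 days = January 11, 2019.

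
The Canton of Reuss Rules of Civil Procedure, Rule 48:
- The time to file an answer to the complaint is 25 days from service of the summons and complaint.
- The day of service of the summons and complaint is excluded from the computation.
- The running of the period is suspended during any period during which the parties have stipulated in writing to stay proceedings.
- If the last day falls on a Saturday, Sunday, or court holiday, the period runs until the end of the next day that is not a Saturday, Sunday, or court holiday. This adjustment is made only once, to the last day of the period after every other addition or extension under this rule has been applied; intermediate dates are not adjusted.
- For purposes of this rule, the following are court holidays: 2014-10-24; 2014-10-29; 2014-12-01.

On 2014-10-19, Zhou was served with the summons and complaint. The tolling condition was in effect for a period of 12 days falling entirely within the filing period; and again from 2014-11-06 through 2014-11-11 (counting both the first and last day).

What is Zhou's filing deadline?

25 days after 2014-10-19 is November 13, 2014.
Tolling adds 12 days: November 13, 2014 + 12 days = November 25, 2014.
From November 6, 2014 through November 11, 2014 inclusive is 6 days; tolling adds 6 days: November 25, 2014 + 6 days = December 1, 2014.
December 1, 2014 is a listed holiday. The next qualifying day is December 2, 2014.

December 2, 2014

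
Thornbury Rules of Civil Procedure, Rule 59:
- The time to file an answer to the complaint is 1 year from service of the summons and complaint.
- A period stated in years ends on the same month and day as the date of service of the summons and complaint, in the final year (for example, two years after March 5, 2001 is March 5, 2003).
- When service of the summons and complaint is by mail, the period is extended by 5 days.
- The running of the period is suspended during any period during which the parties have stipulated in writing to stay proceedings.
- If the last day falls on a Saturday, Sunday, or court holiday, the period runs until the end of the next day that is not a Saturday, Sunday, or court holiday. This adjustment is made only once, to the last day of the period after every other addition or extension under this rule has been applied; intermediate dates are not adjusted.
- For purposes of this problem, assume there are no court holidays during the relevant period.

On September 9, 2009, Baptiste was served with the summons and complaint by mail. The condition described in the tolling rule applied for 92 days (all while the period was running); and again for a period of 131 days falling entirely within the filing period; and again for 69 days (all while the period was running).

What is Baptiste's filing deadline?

1 year after September 9, 2009 is September 9, 2010.
Service was by mail, adding 5 days: September 9, 2010 + 5 days = September 14, 2010.
Tolling adds 92 days: September 14, 2010 + 92 days = December 15, 2010.
Tolling adds 131 days: December 15, 2010 + 131 days = April 25, 2011.
Tolling adds 69 days: April 25, 2011 + 69 days = July 3, 2011.
July 3, 2011 is Sunday. The next qualifying day is July 4, 2011.

July 4, 2011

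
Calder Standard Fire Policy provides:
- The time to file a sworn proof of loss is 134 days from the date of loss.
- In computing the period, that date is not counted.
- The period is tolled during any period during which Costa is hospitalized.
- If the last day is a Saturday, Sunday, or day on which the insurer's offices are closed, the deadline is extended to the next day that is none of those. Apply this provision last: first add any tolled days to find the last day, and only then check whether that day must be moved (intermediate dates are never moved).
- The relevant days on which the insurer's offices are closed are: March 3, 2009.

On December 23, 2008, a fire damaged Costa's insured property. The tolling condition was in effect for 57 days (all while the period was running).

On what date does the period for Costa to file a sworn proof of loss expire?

134 days after December 23, 2008 is May 6, 2009.
Tolling adds 57 days: May 6, 2009 + 57 days = July 2, 2009.
July 2, 2009 is a Thursday and not a day on which the insurer's offices are closed, so no extension applies.

July 2, 2009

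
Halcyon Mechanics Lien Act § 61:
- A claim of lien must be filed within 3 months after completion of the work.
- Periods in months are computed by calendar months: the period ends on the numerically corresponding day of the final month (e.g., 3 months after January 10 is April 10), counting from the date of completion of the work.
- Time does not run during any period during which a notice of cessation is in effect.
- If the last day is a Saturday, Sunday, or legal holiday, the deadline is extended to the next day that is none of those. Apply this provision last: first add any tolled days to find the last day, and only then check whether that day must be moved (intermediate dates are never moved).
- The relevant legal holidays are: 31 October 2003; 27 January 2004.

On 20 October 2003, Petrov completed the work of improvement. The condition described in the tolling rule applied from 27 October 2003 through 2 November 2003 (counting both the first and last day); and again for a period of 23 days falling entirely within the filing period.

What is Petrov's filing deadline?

February 19, 2004

3 months after 20 October 2003 is January 20, 2004.
From October 27, 2003 through November 2, 2003 inclusive is 7 days; tolling adds 7 days: January 20, 2004 + 7 days = January 27, 2004.
Tolling adds 23 days: January 27, 2004 + 23 days = February 19, 2004.
February 19, 2004 is a Thursday and not a legal holiday, so no extension applies.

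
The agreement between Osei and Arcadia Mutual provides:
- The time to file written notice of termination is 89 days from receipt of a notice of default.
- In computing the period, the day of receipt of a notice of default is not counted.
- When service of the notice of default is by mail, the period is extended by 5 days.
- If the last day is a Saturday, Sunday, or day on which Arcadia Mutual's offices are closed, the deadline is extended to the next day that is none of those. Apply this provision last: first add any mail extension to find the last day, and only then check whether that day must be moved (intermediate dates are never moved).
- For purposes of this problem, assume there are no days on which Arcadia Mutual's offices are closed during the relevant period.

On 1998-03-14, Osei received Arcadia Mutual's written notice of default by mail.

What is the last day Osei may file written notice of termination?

June 16, 1998

89 days after 1998-03-14 is June 11, 1998.
Service was by mail, adding 5 days: June 11, 1998 + 5 days = June 16, 1998.
June 16, 1998 is a Tuesday and not a day on which Arcadia Mutual's offices are closed, so no extension applies.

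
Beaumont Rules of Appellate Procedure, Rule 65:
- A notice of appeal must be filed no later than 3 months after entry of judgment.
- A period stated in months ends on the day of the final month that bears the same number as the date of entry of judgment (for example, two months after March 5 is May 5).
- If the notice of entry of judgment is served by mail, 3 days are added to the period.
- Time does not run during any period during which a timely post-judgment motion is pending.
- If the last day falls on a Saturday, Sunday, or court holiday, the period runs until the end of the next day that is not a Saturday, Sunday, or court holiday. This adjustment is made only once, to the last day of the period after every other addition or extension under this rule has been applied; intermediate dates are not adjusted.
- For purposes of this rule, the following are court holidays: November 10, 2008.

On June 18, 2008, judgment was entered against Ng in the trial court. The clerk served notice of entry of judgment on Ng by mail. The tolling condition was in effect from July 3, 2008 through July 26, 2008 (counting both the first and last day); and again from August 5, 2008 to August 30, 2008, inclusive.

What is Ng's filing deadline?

3 months after June 18, 2008 is September 18, 2008.
Service was by mail, adding 3 days: September 18, 2008 + 3 days = September 21, 2008.
From July 3, 2008 through July 26, 2008 inclusive is 24 days; tolling adds 24 days: September 21, 2008 + 24 days = October 15, 2008.
From August 5, 2008 through August 30, 2008 inclusive is 26 days; tolling adds 26 days: October 15, 2008 + 26 days = November 10, 2008.
November 10, 2008 is a listed holiday. The next qualifying day is November 11, 2008.

November 11, 2008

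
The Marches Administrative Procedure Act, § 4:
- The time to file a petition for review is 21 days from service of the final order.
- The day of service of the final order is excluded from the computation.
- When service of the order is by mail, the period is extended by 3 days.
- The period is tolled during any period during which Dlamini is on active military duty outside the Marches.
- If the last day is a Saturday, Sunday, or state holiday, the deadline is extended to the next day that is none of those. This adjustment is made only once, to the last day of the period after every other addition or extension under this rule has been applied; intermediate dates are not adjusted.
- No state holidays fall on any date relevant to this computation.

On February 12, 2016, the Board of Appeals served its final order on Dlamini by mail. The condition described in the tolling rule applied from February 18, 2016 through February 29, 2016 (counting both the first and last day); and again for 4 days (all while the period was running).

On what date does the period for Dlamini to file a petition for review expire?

March 23, 2016

21 days after February 12, 2016 is March 4, 2016.
Service was by mail, adding 3 days: March 4, 2016 + 3 days = March 7, 2016.
From February 18, 2016 through February 29, 2016 inclusive is 12 days; tolling adds 12 days: March 7, 2016 + 12 days = March 19, 2016.
Tolling adds 4 days: March 19, 2016 + 4 days = March 23, 2016.
March 23, 2016 is a Wednesday and not a state holiday, so no extension applies.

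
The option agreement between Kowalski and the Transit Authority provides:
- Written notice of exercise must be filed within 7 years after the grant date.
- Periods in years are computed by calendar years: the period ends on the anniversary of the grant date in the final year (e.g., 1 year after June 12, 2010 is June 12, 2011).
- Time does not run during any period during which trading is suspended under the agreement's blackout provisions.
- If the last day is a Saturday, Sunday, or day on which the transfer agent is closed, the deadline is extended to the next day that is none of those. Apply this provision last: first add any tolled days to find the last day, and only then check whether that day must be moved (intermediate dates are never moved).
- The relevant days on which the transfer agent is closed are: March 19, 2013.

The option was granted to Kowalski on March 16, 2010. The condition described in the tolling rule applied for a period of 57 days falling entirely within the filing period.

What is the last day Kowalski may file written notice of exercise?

May 12, 2017

7 years after March 16, 2010 is March 16, 2017.
Tolling adds 57 days: March 16, 2017 + 57 days = May 12, 2017.
May 12, 2017 is a Friday and not a day on which the transfer agent is closed, so no extension applies.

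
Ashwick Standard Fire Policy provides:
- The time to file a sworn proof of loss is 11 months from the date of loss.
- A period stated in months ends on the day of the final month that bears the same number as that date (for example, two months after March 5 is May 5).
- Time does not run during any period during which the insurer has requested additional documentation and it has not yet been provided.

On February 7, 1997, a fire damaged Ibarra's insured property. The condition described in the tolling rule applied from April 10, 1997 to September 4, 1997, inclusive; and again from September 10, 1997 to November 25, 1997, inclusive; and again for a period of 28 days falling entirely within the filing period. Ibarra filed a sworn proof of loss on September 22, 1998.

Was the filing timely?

No

11 months after February 7, 1997 is January 7, 1998.
From April 10, 1997 through September 4, 1997 inclusive is 148 days; tolling adds 148 days: January 7, 1998 + 148 days = June 4, 1998.
From September 10, 1997 through November 25, 1997 inclusive is 77 days; tolling adds 77 days: June 4, 1998 + 77 days = August 20, 1998.
Tolling adds 28 days: August 20, 1998 + 28 days = September 17, 1998.
The deadline is September 17, 1998; the filing on September 22, 1998 is after that date.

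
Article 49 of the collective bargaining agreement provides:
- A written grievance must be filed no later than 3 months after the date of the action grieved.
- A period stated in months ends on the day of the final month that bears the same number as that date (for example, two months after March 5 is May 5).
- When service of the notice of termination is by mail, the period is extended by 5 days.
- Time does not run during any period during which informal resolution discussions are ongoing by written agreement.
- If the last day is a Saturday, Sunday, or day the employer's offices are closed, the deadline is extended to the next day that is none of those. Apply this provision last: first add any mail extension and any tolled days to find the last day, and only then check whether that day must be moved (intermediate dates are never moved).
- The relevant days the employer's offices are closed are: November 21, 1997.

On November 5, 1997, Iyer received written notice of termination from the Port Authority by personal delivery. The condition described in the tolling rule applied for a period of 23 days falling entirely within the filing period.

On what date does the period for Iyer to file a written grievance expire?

March 2, 1998

3 months after November 5, 1997 is February 5, 1998.
Service was not by mail, so no mail extension applies.
Tolling adds 23 days: February 5, 1998 + 23 days = February 28, 1998.
February 28, 1998 is Saturday; March 1, 1998 is Sunday. The next qualifying day is March 2, 1998.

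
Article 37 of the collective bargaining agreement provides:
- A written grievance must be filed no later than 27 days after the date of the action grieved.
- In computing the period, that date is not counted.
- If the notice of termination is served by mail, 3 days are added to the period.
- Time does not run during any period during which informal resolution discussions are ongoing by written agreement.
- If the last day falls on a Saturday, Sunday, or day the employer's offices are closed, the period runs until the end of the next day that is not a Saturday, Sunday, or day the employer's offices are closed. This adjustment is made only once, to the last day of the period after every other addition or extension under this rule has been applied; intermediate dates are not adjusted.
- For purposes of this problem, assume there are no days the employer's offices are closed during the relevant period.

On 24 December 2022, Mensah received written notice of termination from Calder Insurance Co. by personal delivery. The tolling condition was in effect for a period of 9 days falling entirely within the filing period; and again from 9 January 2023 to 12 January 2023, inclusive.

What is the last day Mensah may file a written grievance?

27 days after 24 December 2022 is January 20, 2023.
Service was not by mail, so no mail extension applies.
Tolling adds 9 days: January 20, 2023 + 9 days = January 29, 2023.
From January 9, 2023 through January 12, 2023 inclusive is 4 days; tolling adds 4 days: January 29, 2023 + 4 days = February 2, 2023.
February 2, 2023 is a Thursday and not a day the employer's offices are closed, so no extension applies.

February 2, 2023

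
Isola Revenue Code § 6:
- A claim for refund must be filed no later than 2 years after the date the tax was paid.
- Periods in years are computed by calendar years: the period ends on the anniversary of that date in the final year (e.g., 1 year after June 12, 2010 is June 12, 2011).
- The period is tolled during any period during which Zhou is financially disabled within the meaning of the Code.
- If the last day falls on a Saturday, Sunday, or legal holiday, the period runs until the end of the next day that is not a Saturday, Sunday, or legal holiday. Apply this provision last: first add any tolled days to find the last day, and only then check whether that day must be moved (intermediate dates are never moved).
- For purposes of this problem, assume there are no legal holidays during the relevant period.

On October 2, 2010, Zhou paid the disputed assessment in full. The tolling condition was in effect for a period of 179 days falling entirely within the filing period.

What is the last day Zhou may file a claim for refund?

April 1, 2013

2 years after October 2, 2010 is October 2, 2012.
Tolling adds 179 days: October 2, 2012 + 179 days = March 30, 2013.
March 30, 2013 is Saturday; March 31, 2013 is Sunday. The next qualifying day is April 1, 2013.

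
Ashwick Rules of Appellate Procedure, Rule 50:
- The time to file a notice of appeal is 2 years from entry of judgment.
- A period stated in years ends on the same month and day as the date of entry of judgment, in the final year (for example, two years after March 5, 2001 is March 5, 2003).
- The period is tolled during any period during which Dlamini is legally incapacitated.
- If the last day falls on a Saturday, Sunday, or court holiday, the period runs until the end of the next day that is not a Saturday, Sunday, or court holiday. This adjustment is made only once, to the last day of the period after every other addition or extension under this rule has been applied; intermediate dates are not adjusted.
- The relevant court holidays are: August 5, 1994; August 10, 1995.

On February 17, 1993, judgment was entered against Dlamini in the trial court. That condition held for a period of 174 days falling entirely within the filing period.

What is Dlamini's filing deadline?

2 years after February 17, 1993 is February 17, 1995.
Tolling adds 174 days: February 17, 1995 + 174 days = August 10, 1995.
August 10, 1995 is a listed holiday. The next qualifying day is August 11, 1995.

August 11, 1995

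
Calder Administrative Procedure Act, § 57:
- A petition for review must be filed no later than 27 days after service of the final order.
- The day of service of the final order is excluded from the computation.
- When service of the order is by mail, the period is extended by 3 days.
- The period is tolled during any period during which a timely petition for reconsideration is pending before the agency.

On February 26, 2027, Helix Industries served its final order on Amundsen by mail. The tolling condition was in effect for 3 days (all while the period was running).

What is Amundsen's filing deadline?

March 31, 2027

27 days after February 26, 2027 is March 25, 2027.
Service was by mail, adding 3 days: March 25, 2027 + 3 days = March 28, 2027.
Tolling adds 3 days: March 28, 2027 + 3 days = March 31, 2027.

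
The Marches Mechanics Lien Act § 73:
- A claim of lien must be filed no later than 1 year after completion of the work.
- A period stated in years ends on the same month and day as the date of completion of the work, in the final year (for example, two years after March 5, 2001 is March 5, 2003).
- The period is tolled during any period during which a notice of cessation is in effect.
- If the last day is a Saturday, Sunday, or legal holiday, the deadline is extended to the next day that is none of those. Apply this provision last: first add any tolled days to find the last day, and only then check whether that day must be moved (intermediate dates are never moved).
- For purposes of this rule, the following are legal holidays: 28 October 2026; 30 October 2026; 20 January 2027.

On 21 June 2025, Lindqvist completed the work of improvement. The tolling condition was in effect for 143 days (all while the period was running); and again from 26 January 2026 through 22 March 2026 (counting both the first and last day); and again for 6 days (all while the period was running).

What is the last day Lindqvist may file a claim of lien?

January 12, 2027

1 year after 21 June 2025 is June 21, 2026.
Tolling adds 143 days: June 21, 2026 + 143 days = November 11, 2026.
From January 26, 2026 through March 22, 2026 inclusive is 56 days; tolling adds 56 days: November 11, 2026 + 56 days = January 6, 2027.
Tolling adds 6 days: January 6, 2027 + 6 days = January 12, 2027.
January 12, 2027 is a Tuesday and not a legal holiday, so no extension applies.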